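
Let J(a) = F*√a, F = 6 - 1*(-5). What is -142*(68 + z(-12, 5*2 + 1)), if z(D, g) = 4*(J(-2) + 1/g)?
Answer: -106784/11 - 6248*I*√2 ≈ -9707.6 - 8836.0*I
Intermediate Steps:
F = 11 (F = 6 + 5 = 11)
J(a) = 11*√a
z(D, g) = 4/g + 44*I*√2 (z(D, g) = 4*(11*√(-2) + 1/g) = 4*(11*(I*√2) + 1/g) = 4*(11*I*√2 + 1/g) = 4*(1/g + 11*I*√2) = 4/g + 44*I*√2)
-142*(68 + z(-12, 5*2 + 1)) = -142*(68 + (4/(5*2 + 1) + 44*I*√2)) = -142*(68 + (4/(10 + 1) + 44*I*√2)) = -142*(68 + (4/11 + 44*I*√2)) = -142*(752/11 + 44*I*√2) = -106784/11 - 6248*I*√2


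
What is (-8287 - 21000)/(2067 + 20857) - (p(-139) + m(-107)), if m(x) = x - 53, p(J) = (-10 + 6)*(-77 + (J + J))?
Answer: -28913527/22924 ≈ -1261.3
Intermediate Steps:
p(J) = 308 - 8*J (p(J) = -4*(-77 + 2*J) = 308 - 8*J)
m(x) = -53 + x
(-8287 - 21000)/(2067 + 20857) - (p(-139) + m(-107)) = (-8287 - 21000)/(2067 + 20857) - ((308 - 8*(-139)) + (-53 - 107)) = -29287/22924 - ((308 + 1112) - 160) = -29287*1/22924 - (1420 - 160) = -29287/22924 - 1*1260 = -29287/22924 - 1260 = -28913527/22924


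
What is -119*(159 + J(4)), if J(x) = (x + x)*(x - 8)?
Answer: -15113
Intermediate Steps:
J(x) = 2*x*(-8 + x) (J(x) = (2*x)*(-8 + x) = 2*x*(-8 + x))
-119*(159 + J(4)) = -119*(159 + 2*4*(-8 + 4)) = -119*(159 + 2*4*(-4)) = -119*(159 - 32) = -119*127 = -15113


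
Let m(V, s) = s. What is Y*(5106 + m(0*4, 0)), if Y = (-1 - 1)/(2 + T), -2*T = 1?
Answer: -6808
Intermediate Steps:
T = -½ (T = -½*1 = -½ ≈ -0.50000)
Y = -4/3 (Y = (-1 - 1)/(2 - ½) = -2/3/2 = -2*⅔ = -4/3 ≈ -1.3333)
Y*(5106 + m(0*4, 0)) = -4*(5106 + 0)/3 = -4/3*5106 = -6808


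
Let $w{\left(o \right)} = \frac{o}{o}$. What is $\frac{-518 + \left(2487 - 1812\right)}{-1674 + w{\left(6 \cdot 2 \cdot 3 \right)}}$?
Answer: $- \frac{157}{1673} \approx -0.093843$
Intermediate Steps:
$w{\left(o \right)} = 1$
$\frac{-518 + \left(2487 - 1812\right)}{-1674 + w{\left(6 \cdot 2 \cdot 3 \right)}} = \frac{-518 + \left(2487 - 1812\right)}{-1674 + 1} = \frac{-518 + \left(2487 - 1812\right)}{-1673} = \left(-518 + 675\right) \left(- \frac{1}{1673}\right) = 157 \left(- \frac{1}{1673}\right) = - \frac{157}{1673}$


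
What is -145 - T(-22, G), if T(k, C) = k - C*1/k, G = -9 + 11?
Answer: -1354/11 ≈ -123.09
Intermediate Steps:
G = 2
T(k, C) = k - C/k
-145 - T(-22, G) = -145 - (-22 - 1*2/(-22)) = -145 - (-22 - 1*2*(-1/22)) = -145 - (-22 + 1/11) = -145 - 1*(-241/11) = -145 + 241/11 = -1354/11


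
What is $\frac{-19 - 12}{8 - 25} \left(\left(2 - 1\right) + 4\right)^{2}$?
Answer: $\frac{775}{17} \approx 45.588$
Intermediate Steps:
$\frac{-19 - 12}{8 - 25} \left(\left(2 - 1\right) + 4\right)^{2} = - \frac{31}{-17} \left(\left(2 - 1\right) + 4\right)^{2} = \left(-31\right) \left(- \frac{1}{17}\right) \left(1 + 4\right)^{2} = \frac{31 \cdot 5^{2}}{17} = \frac{31}{17} \cdot 25 = \frac{775}{17}$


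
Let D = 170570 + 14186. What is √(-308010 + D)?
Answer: I*√123254 ≈ 351.08*I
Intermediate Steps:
D = 184756
√(-308010 + D) = √(-308010 + 184756) = √(-123254) = I*√123254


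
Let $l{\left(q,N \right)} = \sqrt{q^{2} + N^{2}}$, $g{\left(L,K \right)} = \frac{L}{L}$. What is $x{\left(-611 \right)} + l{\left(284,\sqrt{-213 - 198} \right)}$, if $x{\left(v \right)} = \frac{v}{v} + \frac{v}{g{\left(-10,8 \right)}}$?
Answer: $-610 + \sqrt{80245} \approx -326.72$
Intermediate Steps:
$g{\left(L,K \right)} = 1$
$x{\left(v \right)} = 1 + v$ ($x{\left(v \right)} = \frac{v}{v} + \frac{v}{1} = 1 + v 1 = 1 + v$)
$l{\left(q,N \right)} = \sqrt{N^{2} + q^{2}}$
$x{\left(-611 \right)} + l{\left(284,\sqrt{-213 - 198} \right)} = \left(1 - 611\right) + \sqrt{\left(\sqrt{-213 - 198}\right)^{2} + 284^{2}} = -610 + \sqrt{\left(\sqrt{-411}\right)^{2} + 80656} = -610 + \sqrt{\left(i \sqrt{411}\right)^{2} + 80656} = -610 + \sqrt{-411 + 80656} = -610 + \sqrt{80245}$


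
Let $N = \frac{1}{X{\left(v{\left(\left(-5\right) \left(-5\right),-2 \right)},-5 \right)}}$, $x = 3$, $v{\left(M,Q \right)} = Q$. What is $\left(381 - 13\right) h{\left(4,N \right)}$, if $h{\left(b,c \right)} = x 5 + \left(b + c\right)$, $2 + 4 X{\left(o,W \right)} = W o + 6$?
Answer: $\frac{49680}{7} \approx 7097.1$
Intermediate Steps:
$X{\left(o,W \right)} = 1 + \frac{W o}{4}$ ($X{\left(o,W \right)} = - \frac{1}{2} + \frac{W o + 6}{4} = - \frac{1}{2} + \frac{6 + W o}{4} = - \frac{1}{2} + \left(\frac{3}{2} + \frac{W o}{4}\right) = 1 + \frac{W o}{4}$)
$N = \frac{2}{7}$ ($N = \frac{1}{1 + \frac{1}{4} \left(-5\right) \left(-2\right)} = \frac{1}{1 + \frac{5}{2}} = \frac{1}{\frac{7}{2}} = \frac{2}{7} \approx 0.28571$)
$h{\left(b,c \right)} = 15 + b + c$ ($h{\left(b,c \right)} = 3 \cdot 5 + \left(b + c\right) = 15 + \left(b + c\right) = 15 + b + c$)
$\left(381 - 13\right) h{\left(4,N \right)} = \left(381 - 13\right) \left(15 + 4 + \frac{2}{7}\right) = 368 \cdot \frac{135}{7} = \frac{49680}{7}$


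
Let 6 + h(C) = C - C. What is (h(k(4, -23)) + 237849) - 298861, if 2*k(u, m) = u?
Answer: -61018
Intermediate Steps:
k(u, m) = u/2
h(C) = -6 (h(C) = -6 + (C - C) = -6 + 0 = -6)
(h(k(4, -23)) + 237849) - 298861 = (-6 + 237849) - 298861 = 237843 - 298861 = -61018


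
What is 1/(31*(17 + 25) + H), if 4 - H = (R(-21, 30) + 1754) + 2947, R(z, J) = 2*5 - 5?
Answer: -1/3400 ≈ -0.00029412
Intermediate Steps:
R(z, J) = 5 (R(z, J) = 10 - 5 = 5)
H = -4702 (H = 4 - ((5 + 1754) + 2947) = 4 - (1759 + 2947) = 4 - 1*4706 = 4 - 4706 = -4702)
1/(31*(17 + 25) + H) = 1/(31*(17 + 25) - 4702) = 1/(31*42 - 4702) = 1/(1302 - 4702) = 1/(-3400) = -1/3400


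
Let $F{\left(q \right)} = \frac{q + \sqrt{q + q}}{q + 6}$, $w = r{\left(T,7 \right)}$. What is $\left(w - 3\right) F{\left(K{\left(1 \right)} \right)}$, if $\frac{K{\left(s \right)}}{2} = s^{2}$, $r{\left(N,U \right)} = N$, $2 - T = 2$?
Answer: $- \frac{3}{2} \approx -1.5$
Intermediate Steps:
$T = 0$ ($T = 2 - 2 = 0$)
$w = 0$
$K{\left(s \right)} = 2 s^{2}$
$F{\left(q \right)} = \frac{q + \sqrt{2} \sqrt{q}}{6 + q}$ ($F{\left(q \right)} = \frac{q + \sqrt{2 q}}{6 + q} = \frac{q + \sqrt{2} \sqrt{q}}{6 + q}$)
$\left(w - 3\right) F{\left(K{\left(1 \right)} \right)} = \left(0 - 3\right) \frac{2 \cdot 1^{2} + \sqrt{2} \sqrt{2 \cdot 1^{2}}}{6 + 2 \cdot 1^{2}} = - 3 \frac{2 \cdot 1 + \sqrt{2} \sqrt{2 \cdot 1}}{6 + 2 \cdot 1} = - 3 \frac{2 + \sqrt{2} \sqrt{2}}{6 + 2} = - 3 \frac{2 + 2}{8} = - 3 \cdot \frac{1}{8} \cdot 4 = \left(-3\right) \frac{1}{2} = - \frac{3}{2}$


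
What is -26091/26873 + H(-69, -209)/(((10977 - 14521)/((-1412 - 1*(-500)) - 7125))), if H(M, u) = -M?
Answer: 14810036265/95237912 ≈ 155.51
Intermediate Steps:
-26091/26873 + H(-69, -209)/(((10977 - 14521)/((-1412 - 1*(-500)) - 7125))) = -26091/26873 + (-1*(-69))/(((10977 - 14521)/((-1412 - 1*(-500)) - 7125))) = -26091*1/26873 + 69/((-3544/((-1412 + 500) - 7125))) = -26091/26873 + 69/((-3544/(-912 - 7125))) = -26091/26873 + 69/((-3544/(-8037))) = -26091/26873 + 69/((-3544*(-1/8037))) = -26091/26873 + 69/(3544/8037) = -26091/26873 + 69*(8037/3544) = -26091/26873 + 554553/3544 = 14810036265/95237912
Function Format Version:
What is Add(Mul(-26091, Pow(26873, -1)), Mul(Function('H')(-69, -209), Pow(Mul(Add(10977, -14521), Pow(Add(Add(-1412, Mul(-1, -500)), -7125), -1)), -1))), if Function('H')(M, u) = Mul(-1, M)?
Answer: Rational(14810036265, 95237912) ≈ 155.51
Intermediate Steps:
Add(Mul(-26091, Pow(26873, -1)), Mul(Function('H')(-69, -209), Pow(Mul(Add(10977, -14521), Pow(Add(Add(-1412, Mul(-1, -500)), -7125), -1)), -1))) = Add(Mul(-26091, Pow(26873, -1)), Mul(Mul(-1, -69), Pow(Mul(Add(10977, -14521), Pow(Add(Add(-1412, Mul(-1, -500)), -7125), -1)), -1))) = Add(Mul(-26091, Rational(1, 26873)), Mul(69, Pow(Mul(-3544, Pow(Add(Add(-1412, 500), -7125), -1)), -1))) = Add(Rational(-26091, 26873), Mul(69, Pow(Mul(-3544, Pow(Add(-912, -7125), -1)), -1))) = Add(Rational(-26091, 26873), Mul(69, Pow(Mul(-3544, Pow(-8037, -1)), -1))) = Add(Rational(-26091, 26873), Mul(69, Pow(Mul(-3544, Rational(-1, 8037)), -1))) = Add(Rational(-26091, 26873), Mul(69, Pow(Rational(3544, 8037), -1))) = Add(Rational(-26091, 26873), Mul(69, Rational(8037, 3544))) = Add(Rational(-26091, 26873), Rational(554553, 3544)) = Rational(14810036265, 95237912)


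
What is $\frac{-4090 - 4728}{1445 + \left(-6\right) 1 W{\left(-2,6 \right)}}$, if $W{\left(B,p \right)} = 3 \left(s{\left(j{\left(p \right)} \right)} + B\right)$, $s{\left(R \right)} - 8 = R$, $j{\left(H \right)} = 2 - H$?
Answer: $- \frac{8818}{1409} \approx -6.2583$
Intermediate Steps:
$s{\left(R \right)} = 8 + R$
$W{\left(B,p \right)} = 30 - 3 p + 3 B$ ($W{\left(B,p \right)} = 3 \left(\left(8 - \left(-2 + p\right)\right) + B\right) = 3 \left(\left(10 - p\right) + B\right) = 3 \left(10 + B - p\right) = 30 - 3 p + 3 B$)
$\frac{-4090 - 4728}{1445 + \left(-6\right) 1 W{\left(-2,6 \right)}} = \frac{-4090 - 4728}{1445 + \left(-6\right) 1 \left(30 - 18 + 3 \left(-2\right)\right)} = - \frac{8818}{1445 - 6 \left(30 - 18 - 6\right)} = - \frac{8818}{1445 - 36} = - \frac{8818}{1409}$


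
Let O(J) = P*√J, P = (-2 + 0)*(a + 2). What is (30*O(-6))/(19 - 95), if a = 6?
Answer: 120*I*√6/19 ≈ 15.47*I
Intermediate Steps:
P = -16 (P = (-2 + 0)*(6 + 2) = -2*8 = -16)
O(J) = -16*√J
(30*O(-6))/(19 - 95) = (30*(-16*I*√6))/(19 - 95) = (30*(-16*I*√6))/(-76) = (30*(-16*I*√6))*(-1/76) = -480*I*√6*(-1/76) = 120*I*√6/19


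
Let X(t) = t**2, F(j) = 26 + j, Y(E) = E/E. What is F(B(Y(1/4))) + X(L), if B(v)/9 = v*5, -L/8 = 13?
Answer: 10887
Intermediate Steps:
L = -104 (L = -8*13 = -104)
Y(E) = 1
B(v) = 45*v (B(v) = 9*(v*5) = 9*(5*v) = 45*v)
F(B(Y(1/4))) + X(L) = (26 + 45*1) + (-104)**2 = (26 + 45) + 10816 = 71 + 10816 = 10887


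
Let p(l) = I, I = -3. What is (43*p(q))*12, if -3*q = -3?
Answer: -1548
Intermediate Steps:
q = 1 (q = -⅓*(-3) = 1)
p(l) = -3
(43*p(q))*12 = (43*(-3))*12 = -129*12 = -1548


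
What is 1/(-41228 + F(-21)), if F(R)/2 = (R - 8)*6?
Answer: -1/41576 ≈ -2.4052e-5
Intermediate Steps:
F(R) = -96 + 12*R (F(R) = 2*((R - 8)*6) = 2*((-8 + R)*6) = 2*(-48 + 6*R) = -96 + 12*R)
1/(-41228 + F(-21)) = 1/(-41228 + (-96 + 12*(-21))) = 1/(-41228 + (-96 - 252)) = 1/(-41228 - 348) = 1/(-41576) = -1/41576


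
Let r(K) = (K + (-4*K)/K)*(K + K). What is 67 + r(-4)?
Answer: 131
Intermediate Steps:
r(K) = 2*K*(-4 + K) (r(K) = (K - 4)*(2*K) = (-4 + K)*(2*K) = 2*K*(-4 + K))
67 + r(-4) = 67 + 2*(-4)*(-4 - 4) = 67 + 2*(-4)*(-8) = 67 + 64 = 131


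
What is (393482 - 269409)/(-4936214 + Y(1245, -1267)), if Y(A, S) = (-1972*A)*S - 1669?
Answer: 124073/3105724497 ≈ 3.9950e-5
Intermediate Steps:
Y(A, S) = -1669 - 1972*A*S (Y(A, S) = -1972*A*S - 1669 = -1669 - 1972*A*S)
(393482 - 269409)/(-4936214 + Y(1245, -1267)) = (393482 - 269409)/(-4936214 + (-1669 - 1972*1245*(-1267))) = 124073/(-4936214 + (-1669 + 3110662380)) = 124073/(-4936214 + 3110660711) = 124073/3105724497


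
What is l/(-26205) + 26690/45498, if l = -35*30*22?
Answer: 58347175/39742503 ≈ 1.4681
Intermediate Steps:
l = -23100 (l = -1050*22 = -23100)
l/(-26205) + 26690/45498 = -23100/(-26205) + 26690/45498 = -23100*(-1/26205) + 26690*(1/45498) = 1540/1747 + 13345/22749 = 58347175/39742503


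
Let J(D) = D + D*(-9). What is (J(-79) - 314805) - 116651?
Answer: -430824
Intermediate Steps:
J(D) = -8*D (J(D) = D - 9*D = -8*D)
(J(-79) - 314805) - 116651 = (-8*(-79) - 314805) - 116651 = (632 - 314805) - 116651 = -314173 - 116651 = -430824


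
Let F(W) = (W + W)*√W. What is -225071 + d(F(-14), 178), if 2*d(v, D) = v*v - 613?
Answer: -461731/2 ≈ -2.3087e+5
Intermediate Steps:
F(W) = 2*W^(3/2) (F(W) = (2*W)*√W = 2*W^(3/2))
d(v, D) = -613/2 + v²/2 (d(v, D) = (v*v - 613)/2 = (v² - 613)/2 = (-613 + v²)/2 = -613/2 + v²/2)
-225071 + d(F(-14), 178) = -225071 + (-613/2 + (2*(-14)^(3/2))²/2) = -225071 + (-613/2 + (2*(-14*I*√14))²/2) = -225071 + (-613/2 + (-28*I*√14)²/2) = -225071 + (-613/2 + (½)*(-10976)) = -225071 + (-613/2 - 5488) = -225071 - 11589/2 = -461731/2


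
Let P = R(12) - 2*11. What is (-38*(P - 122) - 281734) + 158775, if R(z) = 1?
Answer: -117525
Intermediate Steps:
P = -21 (P = 1 - 2*11 = 1 - 22 = -21)
(-38*(P - 122) - 281734) + 158775 = (-38*(-21 - 122) - 281734) + 158775 = (-38*(-143) - 281734) + 158775 = (5434 - 281734) + 158775 = -276300 + 158775 = -117525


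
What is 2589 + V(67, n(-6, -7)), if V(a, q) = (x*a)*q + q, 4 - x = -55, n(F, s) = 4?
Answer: 18405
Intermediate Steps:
x = 59 (x = 4 - 1*(-55) = 4 + 55 = 59)
V(a, q) = q + 59*a*q (V(a, q) = (59*a)*q + q = 59*a*q + q = q + 59*a*q)
2589 + V(67, n(-6, -7)) = 2589 + 4*(1 + 59*67) = 2589 + 4*(1 + 3953) = 2589 + 4*3954 = 2589 + 15816 = 18405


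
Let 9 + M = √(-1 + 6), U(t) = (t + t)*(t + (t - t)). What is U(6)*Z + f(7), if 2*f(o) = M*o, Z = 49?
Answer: 6993/2 + 7*√5/2 ≈ 3504.3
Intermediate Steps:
U(t) = 2*t² (U(t) = (2*t)*(t + 0) = (2*t)*t = 2*t²)
M = -9 + √5 (M = -9 + √(-1 + 6) = -9 + √5 ≈ -6.7639)
f(o) = o*(-9 + √5)/2 (f(o) = ((-9 + √5)*o)/2 = (o*(-9 + √5))/2 = o*(-9 + √5)/2)
U(6)*Z + f(7) = (2*6²)*49 + (½)*7*(-9 + √5) = (2*36)*49 + (-63/2 + 7*√5/2) = 72*49 + (-63/2 + 7*√5/2) = 3528 + (-63/2 + 7*√5/2) = 6993/2 + 7*√5/2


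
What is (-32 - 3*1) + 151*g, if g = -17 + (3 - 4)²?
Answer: -2451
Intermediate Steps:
g = -16 (g = -17 + (-1)² = -17 + 1 = -16)
(-32 - 3*1) + 151*g = (-32 - 3*1) + 151*(-16) = (-32 - 3) - 2416 = -35 - 2416 = -2451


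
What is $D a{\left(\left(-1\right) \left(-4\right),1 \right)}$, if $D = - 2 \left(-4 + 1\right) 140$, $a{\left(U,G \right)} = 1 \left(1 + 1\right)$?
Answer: $1680$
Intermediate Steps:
$a{\left(U,G \right)} = 2$ ($a{\left(U,G \right)} = 1 \cdot 2 = 2$)
$D = 840$ ($D = \left(-2\right) \left(-3\right) 140 = 6 \cdot 140 = 840$)
$D a{\left(\left(-1\right) \left(-4\right),1 \right)} = 840 \cdot 2 = 1680$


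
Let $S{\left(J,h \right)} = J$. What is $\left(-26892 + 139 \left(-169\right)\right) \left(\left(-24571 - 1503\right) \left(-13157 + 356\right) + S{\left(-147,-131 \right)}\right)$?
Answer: $-16816491457641$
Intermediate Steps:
$\left(-26892 + 139 \left(-169\right)\right) \left(\left(-24571 - 1503\right) \left(-13157 + 356\right) + S{\left(-147,-131 \right)}\right) = \left(-26892 + 139 \left(-169\right)\right) \left(\left(-24571 - 1503\right) \left(-13157 + 356\right) - 147\right) = \left(-26892 - 23491\right) \left(\left(-26074\right) \left(-12801\right) - 147\right) = - 50383 \left(333773274 - 147\right) = \left(-50383\right) 333773127 = -16816491457641$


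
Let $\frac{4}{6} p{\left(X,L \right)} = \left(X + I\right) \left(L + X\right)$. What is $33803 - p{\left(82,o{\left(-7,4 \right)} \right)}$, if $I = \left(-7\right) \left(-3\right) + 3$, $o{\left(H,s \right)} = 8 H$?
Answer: $29669$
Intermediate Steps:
$I = 24$ ($I = 21 + 3 = 24$)
$p{\left(X,L \right)} = \frac{3 \left(24 + X\right) \left(L + X\right)}{2}$ ($p{\left(X,L \right)} = \frac{3 \left(X + 24\right) \left(L + X\right)}{2} = \frac{3 \left(24 + X\right) \left(L + X\right)}{2}$)
$33803 - p{\left(82,o{\left(-7,4 \right)} \right)} = 33803 - \left(36 \cdot 8 \left(-7\right) + 36 \cdot 82 + \frac{3 \cdot 82^{2}}{2} + \frac{3}{2} \cdot 8 \left(-7\right) 82\right) = 33803 - \left(36 \left(-56\right) + 2952 + \frac{3}{2} \cdot 6724 + \frac{3}{2} \left(-56\right) 82\right) = 33803 - \left(-2016 + 2952 + 10086 - 6888\right) = 33803 - 4134 = 29669$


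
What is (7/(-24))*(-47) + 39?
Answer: 1265/24 ≈ 52.708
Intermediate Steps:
(7/(-24))*(-47) + 39 = (7*(-1/24))*(-47) + 39 = -7/24*(-47) + 39 = 329/24 + 39 = 1265/24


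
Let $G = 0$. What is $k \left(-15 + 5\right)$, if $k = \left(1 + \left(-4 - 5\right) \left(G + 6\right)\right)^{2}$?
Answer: $-28090$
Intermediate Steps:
$k = 2809$ ($k = \left(1 + \left(-4 - 5\right) \left(0 + 6\right)\right)^{2} = \left(1 - 54\right)^{2} = \left(-53\right)^{2} = 2809$)
$k \left(-15 + 5\right) = 2809 \left(-15 + 5\right) = 2809 \left(-10\right) = -28090$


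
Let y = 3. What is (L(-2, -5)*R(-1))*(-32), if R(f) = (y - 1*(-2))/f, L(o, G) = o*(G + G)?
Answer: 3200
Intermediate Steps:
L(o, G) = 2*G*o (L(o, G) = o*(2*G) = 2*G*o)
R(f) = 5/f (R(f) = (3 - 1*(-2))/f = (3 + 2)/f = 5/f)
(L(-2, -5)*R(-1))*(-32) = ((2*(-5)*(-2))*(5/(-1)))*(-32) = (20*(5*(-1)))*(-32) = (20*(-5))*(-32) = -100*(-32) = 3200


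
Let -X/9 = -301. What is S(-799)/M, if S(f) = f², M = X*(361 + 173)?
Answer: 638401/1446606 ≈ 0.44131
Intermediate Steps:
X = 2709 (X = -9*(-301) = 2709)
M = 1446606 (M = 2709*(361 + 173) = 2709*534 = 1446606)
S(-799)/M = (-799)²/1446606 = 638401*(1/1446606) = 638401/1446606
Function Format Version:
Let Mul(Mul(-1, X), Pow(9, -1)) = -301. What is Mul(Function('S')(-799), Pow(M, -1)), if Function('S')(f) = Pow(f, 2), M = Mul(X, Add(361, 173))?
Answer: Rational(638401, 1446606) ≈ 0.44131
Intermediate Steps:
X = 2709 (X = Mul(-9, -301) = 2709)
M = 1446606 (M = Mul(2709, Add(361, 173)) = Mul(2709, 534) = 1446606)
Mul(Function('S')(-799), Pow(M, -1)) = Mul(Pow(-799, 2), Pow(1446606, -1)) = Mul(638401, Rational(1, 1446606)) = Rational(638401, 1446606)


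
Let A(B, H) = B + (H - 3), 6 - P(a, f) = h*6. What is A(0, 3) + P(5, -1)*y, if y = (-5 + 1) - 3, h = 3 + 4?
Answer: 252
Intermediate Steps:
h = 7
P(a, f) = -36 (P(a, f) = 6 - 7*6 = 6 - 1*42 = 6 - 42 = -36)
y = -7 (y = -4 - 3 = -7)
A(B, H) = -3 + B + H (A(B, H) = B + (-3 + H) = -3 + B + H)
A(0, 3) + P(5, -1)*y = (-3 + 0 + 3) - 36*(-7) = 0 + 252 = 252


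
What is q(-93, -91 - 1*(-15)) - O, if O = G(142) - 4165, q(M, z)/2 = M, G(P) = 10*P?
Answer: 2559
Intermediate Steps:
q(M, z) = 2*M
O = -2745 (O = 10*142 - 4165 = 1420 - 4165 = -2745)
q(-93, -91 - 1*(-15)) - O = 2*(-93) - 1*(-2745) = -186 + 2745 = 2559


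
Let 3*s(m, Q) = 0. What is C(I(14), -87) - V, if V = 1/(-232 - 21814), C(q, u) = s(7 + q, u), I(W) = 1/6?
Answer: 1/22046 ≈ 4.5360e-5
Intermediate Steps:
s(m, Q) = 0 (s(m, Q) = (⅓)*0 = 0)
I(W) = ⅙
C(q, u) = 0
V = -1/22046 (V = 1/(-22046) = -1/22046 ≈ -4.5360e-5)
C(I(14), -87) - V = 0 - 1*(-1/22046) = 0 + 1/22046 = 1/22046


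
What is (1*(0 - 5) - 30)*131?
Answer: -4585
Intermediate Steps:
(1*(0 - 5) - 30)*131 = (1*(-5) - 30)*131 = (-5 - 30)*131 = -35*131 = -4585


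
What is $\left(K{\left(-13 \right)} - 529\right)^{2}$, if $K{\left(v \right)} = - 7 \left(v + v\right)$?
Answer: $120409$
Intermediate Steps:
$K{\left(v \right)} = - 14 v$ ($K{\left(v \right)} = - 7 \cdot 2 v = - 14 v$)
$\left(K{\left(-13 \right)} - 529\right)^{2} = \left(\left(-14\right) \left(-13\right) - 529\right)^{2} = \left(182 - 529\right)^{2} = \left(-347\right)^{2} = 120409$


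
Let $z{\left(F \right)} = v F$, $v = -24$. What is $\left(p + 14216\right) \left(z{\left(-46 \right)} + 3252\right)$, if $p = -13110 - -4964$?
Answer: $26440920$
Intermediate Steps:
$p = -8146$ ($p = -13110 + 4964 = -8146$)
$z{\left(F \right)} = - 24 F$
$\left(p + 14216\right) \left(z{\left(-46 \right)} + 3252\right) = \left(-8146 + 14216\right) \left(\left(-24\right) \left(-46\right) + 3252\right) = 6070 \left(1104 + 3252\right) = 6070 \cdot 4356 = 26440920$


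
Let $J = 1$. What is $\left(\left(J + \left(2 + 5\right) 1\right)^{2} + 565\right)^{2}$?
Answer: $395641$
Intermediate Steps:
$\left(\left(J + \left(2 + 5\right) 1\right)^{2} + 565\right)^{2} = \left(\left(1 + \left(2 + 5\right) 1\right)^{2} + 565\right)^{2} = \left(\left(1 + 7 \cdot 1\right)^{2} + 565\right)^{2} = \left(\left(1 + 7\right)^{2} + 565\right)^{2} = \left(8^{2} + 565\right)^{2} = \left(64 + 565\right)^{2} = 629^{2} = 395641$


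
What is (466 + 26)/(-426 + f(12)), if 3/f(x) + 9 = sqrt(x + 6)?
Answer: -1468620/1272889 + 492*sqrt(2)/1272889 ≈ -1.1532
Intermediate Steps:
f(x) = 3/(-9 + sqrt(6 + x)) (f(x) = 3/(-9 + sqrt(x + 6)) = 3/(-9 + sqrt(6 + x)))
(466 + 26)/(-426 + f(12)) = (466 + 26)/(-426 + 3/(-9 + sqrt(6 + 12))) = 492/(-426 + 3/(-9 + sqrt(18))) = 492/(-426 + 3/(-9 + 3*sqrt(2)))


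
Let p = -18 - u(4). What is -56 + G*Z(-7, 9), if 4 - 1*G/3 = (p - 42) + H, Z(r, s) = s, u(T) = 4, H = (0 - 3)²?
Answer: 1537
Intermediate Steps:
H = 9 (H = (-3)² = 9)
p = -22 (p = -18 - 1*4 = -18 - 4 = -22)
G = 177 (G = 12 - 3*((-22 - 42) + 9) = 12 - 3*(-64 + 9) = 12 - 3*(-55) = 12 + 165 = 177)
-56 + G*Z(-7, 9) = -56 + 177*9 = -56 + 1593 = 1537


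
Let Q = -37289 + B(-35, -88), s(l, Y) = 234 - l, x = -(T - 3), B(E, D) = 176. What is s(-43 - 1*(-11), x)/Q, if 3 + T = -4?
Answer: -266/37113 ≈ -0.0071673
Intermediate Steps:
T = -7 (T = -3 - 4 = -7)
x = 10 (x = -(-7 - 3) = -1*(-10) = 10)
Q = -37113 (Q = -37289 + 176 = -37113)
s(-43 - 1*(-11), x)/Q = (234 - (-43 - 1*(-11)))/(-37113) = (234 - (-43 + 11))*(-1/37113) = (234 - 1*(-32))*(-1/37113) = (234 + 32)*(-1/37113) = 266*(-1/37113) = -266/37113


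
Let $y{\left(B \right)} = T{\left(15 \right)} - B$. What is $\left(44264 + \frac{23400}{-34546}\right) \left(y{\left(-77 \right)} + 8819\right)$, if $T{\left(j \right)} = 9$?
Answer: $\frac{6808410112660}{17273} \approx 3.9416 \cdot 10^{8}$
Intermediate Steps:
$y{\left(B \right)} = 9 - B$
$\left(44264 + \frac{23400}{-34546}\right) \left(y{\left(-77 \right)} + 8819\right) = \left(44264 + \frac{23400}{-34546}\right) \left(\left(9 - -77\right) + 8819\right) = \left(44264 + 23400 \left(- \frac{1}{34546}\right)\right) \left(\left(9 + 77\right) + 8819\right) = \left(44264 - \frac{11700}{17273}\right) \left(86 + 8819\right) = \frac{764560372}{17273} \cdot 8905 = \frac{6808410112660}{17273}$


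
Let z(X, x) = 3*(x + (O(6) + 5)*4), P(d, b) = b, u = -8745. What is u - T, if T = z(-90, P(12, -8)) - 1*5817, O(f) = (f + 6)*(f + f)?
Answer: -4692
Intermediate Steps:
O(f) = 2*f*(6 + f) (O(f) = (6 + f)*(2*f) = 2*f*(6 + f))
z(X, x) = 1788 + 3*x (z(X, x) = 3*(x + (2*6*(6 + 6) + 5)*4) = 3*(x + (2*6*12 + 5)*4) = 3*(x + (144 + 5)*4) = 3*(x + 149*4) = 3*(x + 596) = 3*(596 + x) = 1788 + 3*x)
T = -4053 (T = (1788 + 3*(-8)) - 1*5817 = (1788 - 24) - 5817 = 1764 - 5817 = -4053)
u - T = -8745 - 1*(-4053) = -8745 + 4053 = -4692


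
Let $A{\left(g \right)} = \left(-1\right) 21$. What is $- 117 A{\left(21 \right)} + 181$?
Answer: $2638$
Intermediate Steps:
$A{\left(g \right)} = -21$
$- 117 A{\left(21 \right)} + 181 = \left(-117\right) \left(-21\right) + 181 = 2457 + 181 = 2638$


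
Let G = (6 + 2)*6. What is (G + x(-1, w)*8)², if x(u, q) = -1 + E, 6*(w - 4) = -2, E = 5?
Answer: 6400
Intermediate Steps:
w = 11/3 (w = 4 + (⅙)*(-2) = 4 - ⅓ = 11/3 ≈ 3.6667)
x(u, q) = 4 (x(u, q) = -1 + 5 = 4)
G = 48 (G = 8*6 = 48)
(G + x(-1, w)*8)² = (48 + 4*8)² = (48 + 32)² = 80² = 6400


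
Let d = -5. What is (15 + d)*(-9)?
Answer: -90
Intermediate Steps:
(15 + d)*(-9) = (15 - 5)*(-9) = 10*(-9) = -90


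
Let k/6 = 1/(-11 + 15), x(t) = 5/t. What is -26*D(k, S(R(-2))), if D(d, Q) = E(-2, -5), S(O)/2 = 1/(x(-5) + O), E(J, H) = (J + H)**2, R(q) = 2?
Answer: -1274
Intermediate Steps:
E(J, H) = (H + J)**2
S(O) = 2/(-1 + O) (S(O) = 2/(5/(-5) + O) = 2/(5*(-1/5) + O) = 2/(-1 + O))
k = 3/2 (k = 6/(-11 + 15) = 6/4 = 6*(1/4) = 3/2 ≈ 1.5000)
D(d, Q) = 49 (D(d, Q) = (-5 - 2)**2 = (-7)**2 = 49)
-26*D(k, S(R(-2))) = -26*49 = -1274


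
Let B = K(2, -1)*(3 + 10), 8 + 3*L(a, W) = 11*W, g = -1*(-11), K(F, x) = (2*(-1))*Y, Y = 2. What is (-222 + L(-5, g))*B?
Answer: 28756/3 ≈ 9585.3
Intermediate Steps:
K(F, x) = -4 (K(F, x) = (2*(-1))*2 = -2*2 = -4)
g = 11
L(a, W) = -8/3 + 11*W/3 (L(a, W) = -8/3 + (11*W)/3 = -8/3 + 11*W/3)
B = -52 (B = -4*(3 + 10) = -4*13 = -52)
(-222 + L(-5, g))*B = (-222 + (-8/3 + (11/3)*11))*(-52) = (-222 + (-8/3 + 121/3))*(-52) = (-222 + 113/3)*(-52) = -553/3*(-52) = 28756/3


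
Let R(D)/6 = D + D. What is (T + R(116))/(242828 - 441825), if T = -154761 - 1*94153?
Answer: 247522/198997 ≈ 1.2438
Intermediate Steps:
T = -248914 (T = -154761 - 94153 = -248914)
R(D) = 12*D (R(D) = 6*(D + D) = 6*(2*D) = 12*D)
(T + R(116))/(242828 - 441825) = (-248914 + 12*116)/(242828 - 441825) = (-248914 + 1392)/(-198997) = -247522*(-1/198997) = 247522/198997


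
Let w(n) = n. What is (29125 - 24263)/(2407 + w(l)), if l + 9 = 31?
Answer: 4862/2429 ≈ 2.0016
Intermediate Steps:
l = 22 (l = -9 + 31 = 22)
(29125 - 24263)/(2407 + w(l)) = (29125 - 24263)/(2407 + 22) = 4862/2429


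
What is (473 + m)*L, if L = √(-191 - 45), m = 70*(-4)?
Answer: 386*I*√59 ≈ 2964.9*I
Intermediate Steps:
m = -280
L = 2*I*√59 (L = √(-236) = 2*I*√59 ≈ 15.362*I)
(473 + m)*L = (473 - 280)*(2*I*√59) = 193*(2*I*√59) = 386*I*√59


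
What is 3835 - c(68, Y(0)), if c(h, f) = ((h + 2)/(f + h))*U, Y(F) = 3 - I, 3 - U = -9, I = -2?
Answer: 279115/73 ≈ 3823.5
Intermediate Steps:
U = 12 (U = 3 - 1*(-9) = 3 + 9 = 12)
Y(F) = 5 (Y(F) = 3 - 1*(-2) = 3 + 2 = 5)
c(h, f) = 12*(2 + h)/(f + h) (c(h, f) = ((h + 2)/(f + h))*12 = ((2 + h)/(f + h))*12 = 12*(2 + h)/(f + h))
3835 - c(68, Y(0)) = 3835 - 12*(2 + 68)/(5 + 68) = 3835 - 12*70/73 = 3835 - 1*840/73 = 3835 - 840/73 = 279115/73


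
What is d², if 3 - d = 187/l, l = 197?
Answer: 163216/38809 ≈ 4.2056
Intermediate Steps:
d = 404/197 (d = 3 - 187/197 = 404/197 ≈ 2.0508)
d² = (404/197)² = 163216/38809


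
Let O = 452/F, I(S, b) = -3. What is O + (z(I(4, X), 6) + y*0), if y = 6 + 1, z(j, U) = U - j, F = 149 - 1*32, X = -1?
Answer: 1505/117 ≈ 12.863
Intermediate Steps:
F = 117 (F = 149 - 32 = 117)
O = 452/117 ≈ 3.8632
y = 7
O + (z(I(4, X), 6) + y*0) = 452/117 + ((6 - 1*(-3)) + 7*0) = 452/117 + ((6 + 3) + 0) = 452/117 + (9 + 0) = 452/117 + 9 = 1505/117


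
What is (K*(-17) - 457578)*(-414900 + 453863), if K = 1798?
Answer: -19019554672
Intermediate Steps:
(K*(-17) - 457578)*(-414900 + 453863) = (1798*(-17) - 457578)*(-414900 + 453863) = (-30566 - 457578)*38963 = -488144*38963 = -19019554672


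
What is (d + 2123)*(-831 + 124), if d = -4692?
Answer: 1816283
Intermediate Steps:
(d + 2123)*(-831 + 124) = (-4692 + 2123)*(-831 + 124) = -2569*(-707) = 1816283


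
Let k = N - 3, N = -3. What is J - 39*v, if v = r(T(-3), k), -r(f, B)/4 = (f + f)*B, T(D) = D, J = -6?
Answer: 5610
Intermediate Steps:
k = -6 (k = -3 - 3 = -6)
r(f, B) = -8*B*f (r(f, B) = -4*(f + f)*B = -4*2*f*B = -8*B*f)
v = -144 (v = -8*(-6)*(-3) = -144)
J - 39*v = -6 - 39*(-144) = -6 + 5616 = 5610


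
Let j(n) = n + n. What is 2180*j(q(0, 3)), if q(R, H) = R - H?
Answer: -13080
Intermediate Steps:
j(n) = 2*n
2180*j(q(0, 3)) = 2180*(2*(0 - 1*3)) = 2180*(2*(0 - 3)) = 2180*(2*(-3)) = 2180*(-6) = -13080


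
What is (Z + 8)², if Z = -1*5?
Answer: 9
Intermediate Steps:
Z = -5
(Z + 8)² = (-5 + 8)² = 3² = 9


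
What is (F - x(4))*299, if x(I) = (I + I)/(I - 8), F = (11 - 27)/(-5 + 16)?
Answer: 1794/11 ≈ 163.09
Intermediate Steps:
F = -16/11 ≈ -1.4545
x(I) = 2*I/(-8 + I) (x(I) = (2*I)/(-8 + I) = 2*I/(-8 + I))
(F - x(4))*299 = (-16/11 - 2*4/(-8 + 4))*299 = (-16/11 - 2*4/(-4))*299 = (-16/11 - 2*4*(-1)/4)*299 = (-16/11 - 1*(-2))*299 = (-16/11 + 2)*299 = (6/11)*299 = 1794/11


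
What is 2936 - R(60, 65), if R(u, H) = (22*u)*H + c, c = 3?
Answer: -82867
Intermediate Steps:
R(u, H) = 3 + 22*H*u (R(u, H) = (22*u)*H + 3 = 22*H*u + 3 = 3 + 22*H*u)
2936 - R(60, 65) = 2936 - (3 + 22*65*60) = 2936 - (3 + 85800) = 2936 - 1*85803 = 2936 - 85803 = -82867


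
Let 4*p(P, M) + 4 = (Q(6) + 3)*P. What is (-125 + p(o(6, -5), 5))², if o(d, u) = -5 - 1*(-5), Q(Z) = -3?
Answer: 15876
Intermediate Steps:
o(d, u) = 0 (o(d, u) = -5 + 5 = 0)
p(P, M) = -1 (p(P, M) = -1 + ((-3 + 3)*P)/4 = -1 + (0*P)/4 = -1 + (¼)*0 = -1 + 0 = -1)
(-125 + p(o(6, -5), 5))² = (-125 - 1)² = (-126)² = 15876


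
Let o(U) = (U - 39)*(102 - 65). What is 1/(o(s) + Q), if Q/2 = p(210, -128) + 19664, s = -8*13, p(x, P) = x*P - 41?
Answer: -1/19805 ≈ -5.0492e-5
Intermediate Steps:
p(x, P) = -41 + P*x (p(x, P) = P*x - 41 = -41 + P*x)
s = -104
o(U) = -1443 + 37*U (o(U) = (-39 + U)*37 = -1443 + 37*U)
Q = -14514 (Q = 2*((-41 - 128*210) + 19664) = 2*((-41 - 26880) + 19664) = 2*(-26921 + 19664) = 2*(-7257) = -14514)
1/(o(s) + Q) = 1/((-1443 + 37*(-104)) - 14514) = 1/((-1443 - 3848) - 14514) = 1/(-5291 - 14514) = 1/(-19805) = -1/19805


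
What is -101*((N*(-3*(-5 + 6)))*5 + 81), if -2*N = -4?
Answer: -5151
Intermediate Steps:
N = 2 (N = -½*(-4) = 2)
-101*((N*(-3*(-5 + 6)))*5 + 81) = -101*((2*(-3*(-5 + 6)))*5 + 81) = -101*((2*(-3*1))*5 + 81) = -101*((2*(-3))*5 + 81) = -101*(-6*5 + 81) = -101*(-30 + 81) = -101*51 = -5151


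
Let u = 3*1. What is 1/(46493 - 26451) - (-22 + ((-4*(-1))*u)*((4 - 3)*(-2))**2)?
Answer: -521091/20042 ≈ -26.000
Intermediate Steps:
u = 3
1/(46493 - 26451) - (-22 + ((-4*(-1))*u)*((4 - 3)*(-2))**2) = 1/(46493 - 26451) - (-22 + (-4*(-1)*3)*((4 - 3)*(-2))**2) = 1/20042 - (-22 + (4*3)*(1*(-2))**2) = 1/20042 - (-22 + 12*(-2)**2) = 1/20042 - (-22 + 12*4) = 1/20042 - (-22 + 48) = 1/20042 - 1*26 = 1/20042 - 26 = -521091/20042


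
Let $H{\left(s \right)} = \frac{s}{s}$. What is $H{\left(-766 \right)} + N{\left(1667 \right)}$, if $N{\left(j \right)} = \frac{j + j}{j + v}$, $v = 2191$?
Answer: $\frac{3596}{1929} \approx 1.8642$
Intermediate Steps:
$N{\left(j \right)} = \frac{2 j}{2191 + j}$ ($N{\left(j \right)} = \frac{j + j}{j + 2191} = \frac{2 j}{2191 + j}$)
$H{\left(s \right)} = 1$
$H{\left(-766 \right)} + N{\left(1667 \right)} = 1 + 2 \cdot 1667 \frac{1}{2191 + 1667} = 1 + 2 \cdot 1667 \cdot \frac{1}{3858} = 1 + \frac{1667}{1929} = \frac{3596}{1929}$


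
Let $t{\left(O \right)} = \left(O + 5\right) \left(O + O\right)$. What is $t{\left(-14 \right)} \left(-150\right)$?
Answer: $-37800$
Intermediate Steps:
$t{\left(O \right)} = 2 O \left(5 + O\right)$ ($t{\left(O \right)} = \left(5 + O\right) 2 O = 2 O \left(5 + O\right)$)
$t{\left(-14 \right)} \left(-150\right) = 2 \left(-14\right) \left(5 - 14\right) \left(-150\right) = 2 \left(-14\right) \left(-9\right) \left(-150\right) = 252 \left(-150\right) = -37800$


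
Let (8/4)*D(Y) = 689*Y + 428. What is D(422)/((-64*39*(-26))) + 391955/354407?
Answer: 25678496677/7666532224 ≈ 3.3494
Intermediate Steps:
D(Y) = 214 + 689*Y/2 (D(Y) = (689*Y + 428)/2 = (428 + 689*Y)/2 = 214 + 689*Y/2)
D(422)/((-64*39*(-26))) + 391955/354407 = (214 + (689/2)*422)/((-64*39*(-26))) + 391955/354407 = (214 + 145379)/((-2496*(-26))) + 391955*(1/354407) = 145593/64896 + 391955/354407 = 145593*(1/64896) + 391955/354407 = 48531/21632 + 391955/354407 = 25678496677/7666532224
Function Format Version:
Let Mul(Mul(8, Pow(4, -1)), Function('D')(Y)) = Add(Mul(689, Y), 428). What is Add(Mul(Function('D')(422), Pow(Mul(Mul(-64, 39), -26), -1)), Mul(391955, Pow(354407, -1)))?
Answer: Rational(25678496677, 7666532224) ≈ 3.3494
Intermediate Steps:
Function('D')(Y) = Add(214, Mul(Rational(689, 2), Y)) (Function('D')(Y) = Mul(Rational(1, 2), Add(Mul(689, Y), 428)) = Mul(Rational(1, 2), Add(428, Mul(689, Y))) = Add(214, Mul(Rational(689, 2), Y)))
Add(Mul(Function('D')(422), Pow(Mul(Mul(-64, 39), -26), -1)), Mul(391955, Pow(354407, -1))) = Add(Mul(Add(214, Mul(Rational(689, 2), 422)), Pow(Mul(Mul(-64, 39), -26), -1)), Mul(391955, Pow(354407, -1))) = Add(Mul(Add(214, 145379), Pow(Mul(-2496, -26), -1)), Mul(391955, Rational(1, 354407))) = Add(Mul(145593, Pow(64896, -1)), Rational(391955, 354407)) = Add(Mul(145593, Rational(1, 64896)), Rational(391955, 354407)) = Add(Rational(48531, 21632), Rational(391955, 354407)) = Rational(25678496677, 7666532224)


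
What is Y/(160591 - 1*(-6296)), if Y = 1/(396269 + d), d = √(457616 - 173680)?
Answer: 396269/26206071424458975 - 4*√17746/26206071424458975 ≈ 1.5101e-11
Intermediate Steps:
d = 4*√17746 (d = √283936 = 4*√17746 ≈ 532.86)
Y = 1/(396269 + 4*√17746) ≈ 2.5201e-6
Y/(160591 - 1*(-6296)) = (396269/157028836425 - 4*√17746/157028836425)/(160591 - 1*(-6296)) = (396269/157028836425 - 4*√17746/157028836425)/(160591 + 6296) = (396269/157028836425 - 4*√17746/157028836425)/166887 = (396269/157028836425 - 4*√17746/157028836425)*(1/166887) = 396269/26206071424458975 - 4*√17746/26206071424458975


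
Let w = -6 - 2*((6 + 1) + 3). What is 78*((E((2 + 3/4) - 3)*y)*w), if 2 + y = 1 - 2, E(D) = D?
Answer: -1521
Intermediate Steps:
w = -26 (w = -6 - 2*(7 + 3) = -6 - 2*10 = -6 - 20 = -26)
y = -3 (y = -2 + (1 - 2) = -2 - 1 = -3)
78*((E((2 + 3/4) - 3)*y)*w) = 78*((((2 + 3/4) - 3)*(-3))*(-26)) = 78*((((2 + 3*(¼)) - 3)*(-3))*(-26)) = 78*((((2 + ¾) - 3)*(-3))*(-26)) = 78*(((11/4 - 3)*(-3))*(-26)) = 78*(-¼*(-3)*(-26)) = 78*((¾)*(-26)) = 78*(-39/2) = -1521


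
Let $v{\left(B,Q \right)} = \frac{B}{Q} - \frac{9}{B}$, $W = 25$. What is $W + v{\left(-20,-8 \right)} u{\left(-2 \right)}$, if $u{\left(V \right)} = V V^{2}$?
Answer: $\frac{7}{5} \approx 1.4$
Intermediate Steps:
$v{\left(B,Q \right)} = - \frac{9}{B} + \frac{B}{Q}$
$u{\left(V \right)} = V^{3}$
$W + v{\left(-20,-8 \right)} u{\left(-2 \right)} = 25 + \left(- \frac{9}{-20} - \frac{20}{-8}\right) \left(-2\right)^{3} = 25 + \left(\left(-9\right) \left(- \frac{1}{20}\right) - - \frac{5}{2}\right) \left(-8\right) = 25 + \left(\frac{9}{20} + \frac{5}{2}\right) \left(-8\right) = 25 + \frac{59}{20} \left(-8\right) = 25 - \frac{118}{5} = \frac{7}{5}$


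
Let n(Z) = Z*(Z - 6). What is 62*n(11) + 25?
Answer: 3435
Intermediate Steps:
n(Z) = Z*(-6 + Z)
62*n(11) + 25 = 62*(11*(-6 + 11)) + 25 = 62*(11*5) + 25 = 62*55 + 25 = 3410 + 25 = 3435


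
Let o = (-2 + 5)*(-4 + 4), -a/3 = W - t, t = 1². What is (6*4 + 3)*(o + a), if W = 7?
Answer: -486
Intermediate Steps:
t = 1
a = -18 (a = -3*(7 - 1*1) = -3*(7 - 1) = -3*6 = -18)
o = 0 (o = 3*0 = 0)
(6*4 + 3)*(o + a) = (6*4 + 3)*(0 - 18) = (24 + 3)*(-18) = 27*(-18) = -486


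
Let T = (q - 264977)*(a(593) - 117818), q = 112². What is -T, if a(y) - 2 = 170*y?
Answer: -4292875598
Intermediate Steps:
q = 12544
a(y) = 2 + 170*y
T = 4292875598 (T = (12544 - 264977)*((2 + 170*593) - 117818) = -252433*((2 + 100810) - 117818) = -252433*(100812 - 117818) = -252433*(-17006) = 4292875598)
-T = -1*4292875598 = -4292875598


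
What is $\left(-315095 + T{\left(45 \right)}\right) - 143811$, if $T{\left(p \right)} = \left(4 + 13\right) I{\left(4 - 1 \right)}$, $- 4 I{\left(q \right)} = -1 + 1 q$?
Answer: $- \frac{917829}{2} \approx -4.5891 \cdot 10^{5}$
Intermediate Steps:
$I{\left(q \right)} = \frac{1}{4} - \frac{q}{4}$ ($I{\left(q \right)} = - \frac{-1 + 1 q}{4} = - \frac{-1 + q}{4} = \frac{1}{4} - \frac{q}{4}$)
$T{\left(p \right)} = - \frac{17}{2}$ ($T{\left(p \right)} = \left(4 + 13\right) \left(\frac{1}{4} - \frac{4 - 1}{4}\right) = 17 \left(\frac{1}{4} - \frac{4 - 1}{4}\right) = 17 \left(\frac{1}{4} - \frac{3}{4}\right) = 17 \left(- \frac{1}{2}\right) = - \frac{17}{2}$)
$\left(-315095 + T{\left(45 \right)}\right) - 143811 = \left(-315095 - \frac{17}{2}\right) - 143811 = - \frac{630207}{2} - 143811 = - \frac{917829}{2}$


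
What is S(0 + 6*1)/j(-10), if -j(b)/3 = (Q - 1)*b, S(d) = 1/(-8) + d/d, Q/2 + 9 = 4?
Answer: -7/2640 ≈ -0.0026515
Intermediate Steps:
Q = -10 (Q = -18 + 2*4 = -18 + 8 = -10)
S(d) = 7/8 (S(d) = 1*(-1/8) + 1 = -1/8 + 1 = 7/8)
j(b) = 33*b (j(b) = -3*(-10 - 1)*b = -(-33)*b = 33*b)
S(0 + 6*1)/j(-10) = 7/(8*((33*(-10)))) = (7/8)/(-330) = (7/8)*(-1/330) = -7/2640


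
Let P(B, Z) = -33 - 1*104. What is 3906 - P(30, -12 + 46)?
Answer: 4043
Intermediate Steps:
P(B, Z) = -137 (P(B, Z) = -33 - 104 = -137)
3906 - P(30, -12 + 46) = 3906 - 1*(-137) = 3906 + 137 = 4043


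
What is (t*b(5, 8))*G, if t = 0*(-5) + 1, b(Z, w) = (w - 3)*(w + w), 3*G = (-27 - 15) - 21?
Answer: -1680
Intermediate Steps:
G = -21 (G = ((-27 - 15) - 21)/3 = (-42 - 21)/3 = (⅓)*(-63) = -21)
b(Z, w) = 2*w*(-3 + w) (b(Z, w) = (-3 + w)*(2*w) = 2*w*(-3 + w))
t = 1 (t = 0 + 1 = 1)
(t*b(5, 8))*G = (1*(2*8*(-3 + 8)))*(-21) = (1*(2*8*5))*(-21) = (1*80)*(-21) = 80*(-21) = -1680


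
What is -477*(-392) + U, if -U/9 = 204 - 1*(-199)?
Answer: 183357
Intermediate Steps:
U = -3627 (U = -9*(204 - 1*(-199)) = -9*(204 + 199) = -9*403 = -3627)
-477*(-392) + U = -477*(-392) - 3627 = 186984 - 3627 = 183357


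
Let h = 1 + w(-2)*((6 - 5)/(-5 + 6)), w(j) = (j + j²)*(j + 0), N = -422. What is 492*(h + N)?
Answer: -209100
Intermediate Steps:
w(j) = j*(j + j²) (w(j) = (j + j²)*j = j*(j + j²))
h = -3 (h = 1 + ((-2)²*(1 - 2))*((6 - 5)/(-5 + 6)) = 1 + (4*(-1))*(1/1) = 1 - 4 = -3)
492*(h + N) = 492*(-3 - 422) = 492*(-425) = -209100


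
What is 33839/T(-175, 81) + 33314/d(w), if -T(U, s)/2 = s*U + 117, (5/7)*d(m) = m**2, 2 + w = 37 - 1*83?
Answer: 24208507/2099328 ≈ 11.532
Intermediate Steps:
w = -48 (w = -2 + (37 - 1*83) = -2 + (37 - 83) = -2 - 46 = -48)
d(m) = 7*m**2/5
T(U, s) = -234 - 2*U*s (T(U, s) = -2*(s*U + 117) = -2*(U*s + 117) = -2*(117 + U*s) = -234 - 2*U*s)
33839/T(-175, 81) + 33314/d(w) = 33839/(-234 - 2*(-175)*81) + 33314/(((7/5)*(-48)**2)) = 33839/(-234 + 28350) + 33314/(((7/5)*2304)) = 33839/28116 + 33314/(16128/5) = 33839*(1/28116) + 33314*(5/16128) = 33839/28116 + 83285/8064 = 24208507/2099328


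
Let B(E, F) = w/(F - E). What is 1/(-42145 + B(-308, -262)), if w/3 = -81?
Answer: -46/1938913 ≈ -2.3725e-5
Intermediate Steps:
w = -243 (w = 3*(-81) = -243)
B(E, F) = -243/(F - E)
1/(-42145 + B(-308, -262)) = 1/(-42145 + 243/(-308 - 1*(-262))) = 1/(-42145 + 243/(-308 + 262)) = 1/(-42145 + 243/(-46)) = 1/(-42145 + 243*(-1/46)) = 1/(-42145 - 243/46) = 1/(-1938913/46) = -46/1938913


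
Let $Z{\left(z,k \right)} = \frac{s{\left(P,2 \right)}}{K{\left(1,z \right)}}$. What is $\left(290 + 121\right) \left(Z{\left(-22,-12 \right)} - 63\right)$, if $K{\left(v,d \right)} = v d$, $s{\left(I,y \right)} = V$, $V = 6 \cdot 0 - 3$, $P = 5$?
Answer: $- \frac{568413}{22} \approx -25837.0$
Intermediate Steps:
$V = -3$ ($V = 0 - 3 = -3$)
$s{\left(I,y \right)} = -3$
$K{\left(v,d \right)} = d v$
$Z{\left(z,k \right)} = - \frac{3}{z}$ ($Z{\left(z,k \right)} = - \frac{3}{z 1} = - \frac{3}{z}$)
$\left(290 + 121\right) \left(Z{\left(-22,-12 \right)} - 63\right) = \left(290 + 121\right) \left(- \frac{3}{-22} - 63\right) = 411 \left(\left(-3\right) \left(- \frac{1}{22}\right) - 63\right) = 411 \left(\frac{3}{22} - 63\right) = 411 \left(- \frac{1383}{22}\right) = - \frac{568413}{22}$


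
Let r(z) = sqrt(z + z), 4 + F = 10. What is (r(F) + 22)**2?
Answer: 496 + 88*sqrt(3) ≈ 648.42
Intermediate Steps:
F = 6 (F = -4 + 10 = 6)
r(z) = sqrt(2)*sqrt(z) (r(z) = sqrt(2*z) = sqrt(2)*sqrt(z))
(r(F) + 22)**2 = (sqrt(2)*sqrt(6) + 22)**2 = (2*sqrt(3) + 22)**2 = (22 + 2*sqrt(3))**2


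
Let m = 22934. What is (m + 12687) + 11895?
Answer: 47516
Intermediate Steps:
(m + 12687) + 11895 = (22934 + 12687) + 11895 = 35621 + 11895 = 47516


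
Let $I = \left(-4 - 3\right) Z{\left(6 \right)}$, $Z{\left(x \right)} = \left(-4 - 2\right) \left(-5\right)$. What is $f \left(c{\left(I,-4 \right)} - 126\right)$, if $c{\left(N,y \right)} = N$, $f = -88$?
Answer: $29568$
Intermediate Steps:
$Z{\left(x \right)} = 30$ ($Z{\left(x \right)} = \left(-6\right) \left(-5\right) = 30$)
$I = -210$ ($I = \left(-4 - 3\right) 30 = \left(-7\right) 30 = -210$)
$f \left(c{\left(I,-4 \right)} - 126\right) = - 88 \left(-210 - 126\right) = \left(-88\right) \left(-336\right) = 29568$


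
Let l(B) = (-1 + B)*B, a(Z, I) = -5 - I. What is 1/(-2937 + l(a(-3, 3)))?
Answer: -1/2865 ≈ -0.00034904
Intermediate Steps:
l(B) = B*(-1 + B)
1/(-2937 + l(a(-3, 3))) = 1/(-2937 + (-5 - 1*3)*(-1 + (-5 - 1*3))) = 1/(-2937 + (-5 - 3)*(-1 + (-5 - 3))) = 1/(-2937 - 8*(-1 - 8)) = 1/(-2937 - 8*(-9)) = 1/(-2937 + 72) = 1/(-2865) = -1/2865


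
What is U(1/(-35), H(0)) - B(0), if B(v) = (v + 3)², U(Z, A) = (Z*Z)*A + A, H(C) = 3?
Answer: -7347/1225 ≈ -5.9976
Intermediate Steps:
U(Z, A) = A + A*Z² (U(Z, A) = Z²*A + A = A*Z² + A = A + A*Z²)
B(v) = (3 + v)²
U(1/(-35), H(0)) - B(0) = 3*(1 + (1/(-35))²) - (3 + 0)² = 3*(1 + (-1/35)²) - 1*3² = 3*(1 + 1/1225) - 1*9 = 3*(1226/1225) - 9 = 3678/1225 - 9 = -7347/1225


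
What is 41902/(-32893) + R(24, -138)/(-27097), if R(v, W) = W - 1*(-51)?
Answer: -161793829/127328803 ≈ -1.2707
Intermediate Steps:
R(v, W) = 51 + W (R(v, W) = W + 51 = 51 + W)
41902/(-32893) + R(24, -138)/(-27097) = 41902/(-32893) + (51 - 138)/(-27097) = 41902*(-1/32893) - 87*(-1/27097) = -5986/4699 + 87/27097 = -161793829/127328803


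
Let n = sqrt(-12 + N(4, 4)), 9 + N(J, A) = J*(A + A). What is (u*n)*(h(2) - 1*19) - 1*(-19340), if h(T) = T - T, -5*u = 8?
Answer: 19340 + 152*sqrt(11)/5 ≈ 19441.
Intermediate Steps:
u = -8/5 (u = -1/5*8 = -8/5 ≈ -1.6000)
N(J, A) = -9 + 2*A*J (N(J, A) = -9 + J*(A + A) = -9 + J*(2*A) = -9 + 2*A*J)
h(T) = 0
n = sqrt(11) (n = sqrt(-12 + (-9 + 2*4*4)) = sqrt(-12 + (-9 + 32)) = sqrt(-12 + 23) = sqrt(11) ≈ 3.3166)
(u*n)*(h(2) - 1*19) - 1*(-19340) = (-8*sqrt(11)/5)*(0 - 1*19) - 1*(-19340) = (-8*sqrt(11)/5)*(0 - 19) + 19340 = -8*sqrt(11)/5*(-19) + 19340 = 152*sqrt(11)/5 + 19340 = 19340 + 152*sqrt(11)/5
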